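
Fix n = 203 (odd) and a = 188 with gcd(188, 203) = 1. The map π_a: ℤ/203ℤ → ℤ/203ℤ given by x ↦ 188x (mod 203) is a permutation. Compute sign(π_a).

+1

Trace 190: π^k(190) = [190, 195, 120, 27, 1, 188, 22] for k=0..6.
Cycle lengths of π_188 on ℤ/203ℤ: [28, 28, 28, 28, 28, 28, 28, 2, 2, 2, 1]; 11 cycles in total.
n − c = 203 − 11 = 192; sign = (−1)^192 = +1.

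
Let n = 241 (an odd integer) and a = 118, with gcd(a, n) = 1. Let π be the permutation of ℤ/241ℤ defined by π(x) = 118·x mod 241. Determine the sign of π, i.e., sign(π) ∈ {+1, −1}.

+1

Orbit of 118 under x↦118x: [118, 187, 135, 24, 181, 150, 107]… (length divides ord_241(118)).
Cycle type of π: 60×4 + 1; total 5 cycles.
With 5 cycles on 241 points, sign = (−1)^{241−5} = +1.
Check: (118/241) = +1 by Zolotarev.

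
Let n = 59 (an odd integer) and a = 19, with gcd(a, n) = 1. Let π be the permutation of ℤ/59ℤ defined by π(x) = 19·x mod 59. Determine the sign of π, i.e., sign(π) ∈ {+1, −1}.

Start at x=45: 45 → 29 → 20 → 26 → 22 → 5 → 36 → … (one orbit).
π_19 has 3 disjoint cycles with lengths [29, 29, 1] on {0,…,58}.
59 − 3 = 56 transpositions; sign(π) = (−1)^56 = +1.
Via Zolotarev, sign(π_{19}) = (19|59) = +1.

+1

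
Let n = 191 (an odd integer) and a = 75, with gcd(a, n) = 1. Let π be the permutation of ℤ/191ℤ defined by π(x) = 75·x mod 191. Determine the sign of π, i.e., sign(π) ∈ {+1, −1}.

+1

Start at x=160: 160 → 158 → 8 → 27 → 115 → 30 → 149 → … (one orbit).
π_75 has 3 disjoint cycles with lengths [95, 95, 1] on {0,…,190}.
Σ(ℓ_i−1) = 191−3 = 188; sign = (−1)^188 = +1.
The Jacobi symbol (75|191) = +1 (Zolotarev) agrees.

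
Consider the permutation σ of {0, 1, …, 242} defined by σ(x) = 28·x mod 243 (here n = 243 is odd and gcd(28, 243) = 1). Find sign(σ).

Start at x=55: 55 → 82 → 109 → 136 → 163 → 190 → 217 → … (one orbit).
Cycle type of π: 9×18 + 3×18 + 1×27; total 63 cycles.
63 cycles on 243: each ℓ→(−1)^(ℓ−1), product (−1)^180 = +1.

+1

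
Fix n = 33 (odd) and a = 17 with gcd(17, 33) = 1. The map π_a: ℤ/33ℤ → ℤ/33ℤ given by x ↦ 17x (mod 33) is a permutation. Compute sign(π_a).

Trace 2: π^k(2) = [2, 1, 17, 25, 29, 31, 32] for k=0..6.
Decompose π into cycles: lengths [10, 10, 10, 2, 1] (5 cycles, including the fixed point 0).
Σ(ℓ_i−1) = 33−5 = 28; sign = (−1)^28 = +1.

+1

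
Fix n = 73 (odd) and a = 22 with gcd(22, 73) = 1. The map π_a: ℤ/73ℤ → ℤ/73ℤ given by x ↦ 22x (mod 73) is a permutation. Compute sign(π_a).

Orbit of 27 under x↦22x: [27, 10, 1, 22, 46, 63, 72]… (length divides ord_73(22)).
The orbit structure of x ↦ 22x mod 73: 10 orbits of sizes [8, 8, 8, 8, 8, 8, 8, 8, 8, 1].
10 cycles on 73: each ℓ→(−1)^(ℓ−1), product (−1)^63 = -1.

-1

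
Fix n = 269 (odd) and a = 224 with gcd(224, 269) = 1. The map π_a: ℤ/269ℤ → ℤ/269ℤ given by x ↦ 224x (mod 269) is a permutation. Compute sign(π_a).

+1

Orbit of 44 under x↦224x: [44, 172, 61, 214, 54, 260, 136]… (length divides ord_269(224)).
The orbit structure of x ↦ 224x mod 269: 5 orbits of sizes [67, 67, 67, 67, 1].
n − c = 269 − 5 = 264; sign = (−1)^264 = +1.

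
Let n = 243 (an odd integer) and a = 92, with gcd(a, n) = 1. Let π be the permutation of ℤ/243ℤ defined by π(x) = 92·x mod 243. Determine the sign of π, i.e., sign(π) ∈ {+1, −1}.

Start at x=26: 26 → 205 → 149 → 100 → 209 → 31 → 179 → … (one orbit).
6 cycles of lengths [162, 54, 18, 6, 2, 1].
sign(π) = (−1)^{n − #cycles} = (−1)^{243−6} = (−1)^237 = -1.
The Jacobi symbol (92|243) = -1 (Zolotarev) agrees.

-1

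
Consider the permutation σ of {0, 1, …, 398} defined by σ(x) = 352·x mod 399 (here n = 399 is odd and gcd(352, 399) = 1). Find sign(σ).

-1

Orbit of 274 under x↦352x: [274, 289, 382, 1, 352, 214, 316]… (length divides ord_399(352)).
π_352 has 30 disjoint cycles with lengths [18, 18, 18, 18, 18, 18, 18, 18, 18, 18, 18, 18, 18, 18, 18, 18, 18, 18, 18, 18, 18, 3, 3, 3, 3, 3, 3, 1, 1, 1] on {0,…,398}.
sign(π) = (−1)^{n − #cycles} = (−1)^{399−30} = (−1)^369 = -1.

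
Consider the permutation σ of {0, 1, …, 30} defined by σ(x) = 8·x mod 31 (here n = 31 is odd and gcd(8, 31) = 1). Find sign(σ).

Orbit of 2 under x↦8x: [2, 16, 4, 1, 8]… (length divides ord_31(8)).
Cycle type of π: 5×6 + 1; total 7 cycles.
n − c = 31 − 7 = 24; sign = (−1)^24 = +1.
(8|31)_J = +1 (Zolotarev's lemma cross-check).

+1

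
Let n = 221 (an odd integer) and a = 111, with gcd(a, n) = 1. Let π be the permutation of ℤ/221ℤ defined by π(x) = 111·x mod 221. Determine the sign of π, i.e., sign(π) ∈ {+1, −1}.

-1

Trace 128: π^k(128) = [128, 64, 32, 16, 8, 4, 2] for k=0..6.
π_111 has 12 disjoint cycles with lengths [24, 24, 24, 24, 24, 24, 24, 24, 12, 8, 8, 1] on {0,…,220}.
Σ(ℓ_i−1) = 221−12 = 209; sign = (−1)^209 = -1.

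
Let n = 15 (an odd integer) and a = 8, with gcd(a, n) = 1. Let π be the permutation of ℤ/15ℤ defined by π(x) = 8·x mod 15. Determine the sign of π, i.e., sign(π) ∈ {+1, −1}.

+1

Start at x=4: 4 → 2 → 1 → 8 → 4 (one orbit).
Cycle type of π: 4×3 + 2 + 1; total 5 cycles.
15 − 5 = 10 transpositions; sign(π) = (−1)^10 = +1.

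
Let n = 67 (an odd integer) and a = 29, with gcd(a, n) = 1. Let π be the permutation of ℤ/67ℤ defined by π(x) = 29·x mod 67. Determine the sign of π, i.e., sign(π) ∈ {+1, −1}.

+1

Start at x=1: 1 → 29 → 37 → 1 (one orbit).
23 cycles of lengths [3, 3, 3, 3, 3, 3, 3, 3, 3, 3, 3, 3, 3, 3, 3, 3, 3, 3, 3, 3, 3, 3, 1].
n − c = 67 − 23 = 44; sign = (−1)^44 = +1.
Zolotarev: (29|67) = +1, matching the cycle-count sign.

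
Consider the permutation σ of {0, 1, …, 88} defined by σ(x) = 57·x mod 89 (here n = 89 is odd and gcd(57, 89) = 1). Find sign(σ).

+1

Start at x=4: 4 → 50 → 2 → 25 → 1 → 57 → 45 → … (one orbit).
5 cycles of lengths [22, 22, 22, 22, 1].
Σ(ℓ_i−1) = 89−5 = 84; sign = (−1)^84 = +1.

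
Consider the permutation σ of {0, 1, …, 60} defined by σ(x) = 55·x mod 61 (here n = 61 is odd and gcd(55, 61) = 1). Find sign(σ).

Orbit of 25 under x↦55x: [25, 33, 46, 29, 9, 7, 19]… (length divides ord_61(55)).
Decompose π into cycles: lengths [60, 1] (2 cycles, including the fixed point 0).
Σ(ℓ_i−1) = 61−2 = 59; sign = (−1)^59 = -1.
The Jacobi symbol (55|61) = -1 (Zolotarev) agrees.

-1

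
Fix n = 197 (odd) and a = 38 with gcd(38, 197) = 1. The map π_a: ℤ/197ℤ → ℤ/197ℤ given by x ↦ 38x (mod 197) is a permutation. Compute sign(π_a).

Orbit of 196 under x↦38x: [196, 159, 132, 91, 109, 5, 190]… (length divides ord_197(38)).
Cycle type of π: 196 + 1; total 2 cycles.
With 2 cycles on 197 points, sign = (−1)^{197−2} = -1.

-1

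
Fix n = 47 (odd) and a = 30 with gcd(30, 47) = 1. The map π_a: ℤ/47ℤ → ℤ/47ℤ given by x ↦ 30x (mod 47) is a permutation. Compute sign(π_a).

-1

Orbit of 16 under x↦30x: [16, 10, 18, 23, 32, 20, 36]… (length divides ord_47(30)).
2 cycles of lengths [46, 1].
With 2 cycles on 47 points, sign = (−1)^{47−2} = -1.
Via Zolotarev, sign(π_{30}) = (30|47) = -1.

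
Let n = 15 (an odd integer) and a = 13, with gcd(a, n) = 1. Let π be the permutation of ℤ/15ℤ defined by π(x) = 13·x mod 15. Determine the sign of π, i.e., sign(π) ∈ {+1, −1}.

-1

Orbit of 13 under x↦13x: [13, 4, 7, 1]… (length divides ord_15(13)).
π_13 has 6 disjoint cycles with lengths [4, 4, 4, 1, 1, 1] on {0,…,14}.
sign(π) = (−1)^{n − #cycles} = (−1)^{15−6} = (−1)^9 = -1.
Zolotarev: (13|15) = -1, matching the cycle-count sign.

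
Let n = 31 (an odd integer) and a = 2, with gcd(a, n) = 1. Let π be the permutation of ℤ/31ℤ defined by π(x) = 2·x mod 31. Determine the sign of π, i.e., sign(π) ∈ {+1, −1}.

+1

Trace 1: π^k(1) = [1, 2, 4, 8, 16] for k=0..4.
Cycle lengths of π_2 on ℤ/31ℤ: [5, 5, 5, 5, 5, 5, 1]; 7 cycles in total.
7 cycles on 31: each ℓ→(−1)^(ℓ−1), product (−1)^24 = +1.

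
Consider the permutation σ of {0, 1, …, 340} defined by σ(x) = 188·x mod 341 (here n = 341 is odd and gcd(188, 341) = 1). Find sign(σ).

+1

Start at x=78: 78 → 1 → 188 → 221 → 287 → 78 (one orbit).
Cycle type of π: 5×66 + 1×11; total 77 cycles.
With 77 cycles on 341 points, sign = (−1)^{341−77} = +1.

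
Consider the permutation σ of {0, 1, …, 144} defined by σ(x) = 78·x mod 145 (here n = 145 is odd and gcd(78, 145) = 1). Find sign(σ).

-1

Trace 88: π^k(88) = [88, 49, 52, 141, 123, 24, 132] for k=0..6.
10 cycles of lengths [28, 28, 28, 28, 7, 7, 7, 7, 4, 1].
10 cycles on 145: each ℓ→(−1)^(ℓ−1), product (−1)^135 = -1.
Check: (78/145) = -1 by Zolotarev.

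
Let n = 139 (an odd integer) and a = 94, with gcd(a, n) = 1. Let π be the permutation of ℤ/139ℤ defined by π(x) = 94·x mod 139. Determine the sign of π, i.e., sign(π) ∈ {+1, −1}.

-1

Start at x=10: 10 → 106 → 95 → 34 → 138 → 45 → 60 → … (one orbit).
4 cycles of lengths [46, 46, 46, 1].
n − c = 139 − 4 = 135; sign = (−1)^135 = -1.
(94|139)_J = -1 (Zolotarev's lemma cross-check).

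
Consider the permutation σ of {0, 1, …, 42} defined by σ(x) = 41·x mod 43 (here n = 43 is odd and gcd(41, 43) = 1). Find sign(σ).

Start at x=16: 16 → 11 → 21 → 1 → 41 → 4 → 35 → 16 (one orbit).
The orbit structure of x ↦ 41x mod 43: 7 orbits of sizes [7, 7, 7, 7, 7, 7, 1].
43 − 7 = 36 transpositions; sign(π) = (−1)^36 = +1.

+1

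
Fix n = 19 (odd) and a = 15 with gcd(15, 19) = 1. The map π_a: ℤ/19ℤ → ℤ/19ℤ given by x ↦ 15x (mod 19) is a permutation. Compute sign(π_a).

Trace 4: π^k(4) = [4, 3, 7, 10, 17, 8, 6] for k=0..6.
Cycle lengths of π_15 on ℤ/19ℤ: [18, 1]; 2 cycles in total.
Σ(ℓ_i−1) = 19−2 = 17; sign = (−1)^17 = -1.

-1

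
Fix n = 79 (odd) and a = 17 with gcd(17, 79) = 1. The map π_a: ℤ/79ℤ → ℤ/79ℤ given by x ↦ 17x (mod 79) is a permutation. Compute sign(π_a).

Orbit of 15 under x↦17x: [15, 18, 69, 67, 33, 8, 57]… (length divides ord_79(17)).
Cycle type of π: 26×3 + 1; total 4 cycles.
79 − 4 = 75 transpositions; sign(π) = (−1)^75 = -1.
Via Zolotarev, sign(π_{17}) = (17|79) = -1.

-1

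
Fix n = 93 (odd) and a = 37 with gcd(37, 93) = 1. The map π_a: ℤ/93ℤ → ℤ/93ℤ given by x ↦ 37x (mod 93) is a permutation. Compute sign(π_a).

Trace 88: π^k(88) = [88, 1, 37, 67, 61, 25] for k=0..5.
Cycle type of π: 6×15 + 1×3; total 18 cycles.
18 cycles on 93: each ℓ→(−1)^(ℓ−1), product (−1)^75 = -1.
The Jacobi symbol (37|93) = -1 (Zolotarev) agrees.

-1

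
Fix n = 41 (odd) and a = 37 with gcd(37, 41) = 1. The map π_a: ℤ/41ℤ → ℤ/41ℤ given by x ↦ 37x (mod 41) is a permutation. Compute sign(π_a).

+1

Start at x=37: 37 → 16 → 18 → 10 → 1 → 37 (one orbit).
The orbit structure of x ↦ 37x mod 41: 9 orbits of sizes [5, 5, 5, 5, 5, 5, 5, 5, 1].
sign(π) = (−1)^{n − #cycles} = (−1)^{41−9} = (−1)^32 = +1.
Zolotarev: (37|41) = +1, matching the cycle-count sign.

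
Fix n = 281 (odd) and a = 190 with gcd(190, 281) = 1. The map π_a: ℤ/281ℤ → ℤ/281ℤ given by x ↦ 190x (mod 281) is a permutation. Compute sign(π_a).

Orbit of 231 under x↦190x: [231, 54, 144, 103, 181, 108, 7]… (length divides ord_281(190)).
The orbit structure of x ↦ 190x mod 281: 2 orbits of sizes [280, 1].
n − c = 281 − 2 = 279; sign = (−1)^279 = -1.
Zolotarev: (190|281) = -1, matching the cycle-count sign.

-1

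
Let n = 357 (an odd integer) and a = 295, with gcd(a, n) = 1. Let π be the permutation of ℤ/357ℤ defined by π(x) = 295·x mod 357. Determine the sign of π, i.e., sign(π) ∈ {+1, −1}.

-1

Trace 316: π^k(316) = [316, 43, 190, 1, 295, 274, 148] for k=0..6.
Cycle lengths of π_295 on ℤ/357ℤ: [16, 16, 16, 16, 16, 16, 16, 16, 16, 16, 16, 16, 16, 16, 16, 16, 16, 16, 16, 16, 16, 1, 1, 1, 1, 1, 1, 1, 1, 1, 1, 1, 1, 1, 1, 1, 1, 1, 1, 1, 1, 1]; 42 cycles in total.
n − c = 357 − 42 = 315; sign = (−1)^315 = -1.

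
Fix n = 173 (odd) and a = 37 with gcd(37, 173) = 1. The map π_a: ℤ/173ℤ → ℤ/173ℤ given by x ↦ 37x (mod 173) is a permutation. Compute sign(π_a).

+1

Trace 151: π^k(151) = [151, 51, 157, 100, 67, 57, 33] for k=0..6.
Cycle type of π: 86×2 + 1; total 3 cycles.
Σ(ℓ_i−1) = 173−3 = 170; sign = (−1)^170 = +1.
Check: (37/173) = +1 by Zolotarev.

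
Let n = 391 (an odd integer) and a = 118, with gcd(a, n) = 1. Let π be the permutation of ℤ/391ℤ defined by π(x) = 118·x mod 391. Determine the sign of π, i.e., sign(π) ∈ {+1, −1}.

+1

Start at x=52: 52 → 271 → 307 → 254 → 256 → 101 → 188 → … (one orbit).
27 cycles of lengths [22, 22, 22, 22, 22, 22, 22, 22, 22, 22, 22, 22, 22, 22, 22, 22, 11, 11, 2, 2, 2, 2, 2, 2, 2, 2, 1].
n − c = 391 − 27 = 364; sign = (−1)^364 = +1.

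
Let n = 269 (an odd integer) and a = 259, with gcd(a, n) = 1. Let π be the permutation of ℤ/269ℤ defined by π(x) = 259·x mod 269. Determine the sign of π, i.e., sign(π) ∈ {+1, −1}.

Trace 40: π^k(40) = [40, 138, 234, 81, 266, 30, 238] for k=0..6.
Cycle lengths of π_259 on ℤ/269ℤ: [268, 1]; 2 cycles in total.
sign(π) = (−1)^{n − #cycles} = (−1)^{269−2} = (−1)^267 = -1.

-1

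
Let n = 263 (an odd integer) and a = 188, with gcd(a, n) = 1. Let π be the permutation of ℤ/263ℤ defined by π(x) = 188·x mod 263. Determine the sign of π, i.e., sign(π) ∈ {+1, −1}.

Trace 214: π^k(214) = [214, 256, 262, 75, 161, 23, 116] for k=0..6.
The orbit structure of x ↦ 188x mod 263: 2 orbits of sizes [262, 1].
n − c = 263 − 2 = 261; sign = (−1)^261 = -1.

-1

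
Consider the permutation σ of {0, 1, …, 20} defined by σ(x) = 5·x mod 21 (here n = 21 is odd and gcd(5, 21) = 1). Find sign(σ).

Start at x=20: 20 → 16 → 17 → 1 → 5 → 4 → 20 (one orbit).
Cycle type of π: 6×3 + 2 + 1; total 5 cycles.
sign(π) = (−1)^{n − #cycles} = (−1)^{21−5} = (−1)^16 = +1.

+1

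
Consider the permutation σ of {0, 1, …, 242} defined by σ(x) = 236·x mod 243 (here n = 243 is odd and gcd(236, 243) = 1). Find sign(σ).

Start at x=232: 232 → 77 → 190 → 128 → 76 → 197 → 79 → … (one orbit).
The orbit structure of x ↦ 236x mod 243: 6 orbits of sizes [162, 54, 18, 6, 2, 1].
6 cycles on 243: each ℓ→(−1)^(ℓ−1), product (−1)^237 = -1.
Via Zolotarev, sign(π_{236}) = (236|243) = -1.

-1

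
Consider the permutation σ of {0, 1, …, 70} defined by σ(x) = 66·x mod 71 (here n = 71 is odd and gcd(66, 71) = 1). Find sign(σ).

-1

Orbit of 1 under x↦66x: [1, 66, 25, 17, 57, 70, 5]… (length divides ord_71(66)).
The orbit structure of x ↦ 66x mod 71: 8 orbits of sizes [10, 10, 10, 10, 10, 10, 10, 1].
71 − 8 = 63 transpositions; sign(π) = (−1)^63 = -1.
Check: (66/71) = -1 by Zolotarev.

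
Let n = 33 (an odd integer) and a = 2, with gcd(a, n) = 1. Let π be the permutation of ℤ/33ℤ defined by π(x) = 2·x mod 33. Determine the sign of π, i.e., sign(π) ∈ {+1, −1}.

+1

Start at x=2: 2 → 4 → 8 → 16 → 32 → 31 → 29 → … (one orbit).
The orbit structure of x ↦ 2x mod 33: 5 orbits of sizes [10, 10, 10, 2, 1].
With 5 cycles on 33 points, sign = (−1)^{33−5} = +1.
Zolotarev: (2|33) = +1, matching the cycle-count sign.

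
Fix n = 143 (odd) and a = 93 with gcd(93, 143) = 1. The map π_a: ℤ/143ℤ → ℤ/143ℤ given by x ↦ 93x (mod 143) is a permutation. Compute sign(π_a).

-1

Orbit of 115 under x↦93x: [115, 113, 70, 75, 111, 27, 80]… (length divides ord_143(93)).
Cycle lengths of π_93 on ℤ/143ℤ: [60, 60, 12, 5, 5, 1]; 6 cycles in total.
With 6 cycles on 143 points, sign = (−1)^{143−6} = -1.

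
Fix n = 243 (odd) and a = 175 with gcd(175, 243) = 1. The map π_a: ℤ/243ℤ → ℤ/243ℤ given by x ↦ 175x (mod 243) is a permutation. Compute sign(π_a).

+1

Start at x=46: 46 → 31 → 79 → 217 → 67 → 61 → 226 → … (one orbit).
π_175 has 11 disjoint cycles with lengths [81, 81, 27, 27, 9, 9, 3, 3, 1, 1, 1] on {0,…,242}.
n − c = 243 − 11 = 232; sign = (−1)^232 = +1.
(175|243)_J = +1 (Zolotarev's lemma cross-check).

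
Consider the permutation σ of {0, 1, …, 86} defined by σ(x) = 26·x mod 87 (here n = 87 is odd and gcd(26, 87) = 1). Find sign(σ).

+1

Start at x=49: 49 → 56 → 64 → 11 → 25 → 41 → 22 → … (one orbit).
The orbit structure of x ↦ 26x mod 87: 5 orbits of sizes [28, 28, 28, 2, 1].
With 5 cycles on 87 points, sign = (−1)^{87−5} = +1.
(26|87)_J = +1 (Zolotarev's lemma cross-check).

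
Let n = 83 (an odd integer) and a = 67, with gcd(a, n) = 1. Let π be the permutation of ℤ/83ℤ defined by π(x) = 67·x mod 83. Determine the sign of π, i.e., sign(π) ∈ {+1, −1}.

-1

Start at x=34: 34 → 37 → 72 → 10 → 6 → 70 → 42 → … (one orbit).
The orbit structure of x ↦ 67x mod 83: 2 orbits of sizes [82, 1].
n − c = 83 − 2 = 81; sign = (−1)^81 = -1.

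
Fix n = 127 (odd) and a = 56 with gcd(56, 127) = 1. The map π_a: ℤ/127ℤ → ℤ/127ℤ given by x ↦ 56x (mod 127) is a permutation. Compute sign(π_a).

-1

Orbit of 108 under x↦56x: [108, 79, 106, 94, 57, 17, 63]… (length divides ord_127(56)).
Cycle type of π: 126 + 1; total 2 cycles.
n − c = 127 − 2 = 125; sign = (−1)^125 = -1.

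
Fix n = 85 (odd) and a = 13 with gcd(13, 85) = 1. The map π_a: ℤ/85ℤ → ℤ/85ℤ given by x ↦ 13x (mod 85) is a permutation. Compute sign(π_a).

Orbit of 72 under x↦13x: [72, 1, 13, 84]… (length divides ord_85(13)).
Cycle lengths of π_13 on ℤ/85ℤ: [4, 4, 4, 4, 4, 4, 4, 4, 4, 4, 4, 4, 4, 4, 4, 4, 4, 4, 4, 4, 4, 1]; 22 cycles in total.
n − c = 85 − 22 = 63; sign = (−1)^63 = -1.
(13|85)_J = -1 (Zolotarev's lemma cross-check).

-1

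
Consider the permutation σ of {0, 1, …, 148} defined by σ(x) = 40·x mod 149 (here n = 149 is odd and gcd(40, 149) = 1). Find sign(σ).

Trace 97: π^k(97) = [97, 6, 91, 64, 27, 37, 139] for k=0..6.
Cycle lengths of π_40 on ℤ/149ℤ: [148, 1]; 2 cycles in total.
2 cycles on 149: each ℓ→(−1)^(ℓ−1), product (−1)^147 = -1.

-1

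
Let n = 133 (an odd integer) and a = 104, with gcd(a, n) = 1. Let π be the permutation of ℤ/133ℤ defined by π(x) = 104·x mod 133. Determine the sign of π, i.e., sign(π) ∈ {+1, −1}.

-1

Start at x=6: 6 → 92 → 125 → 99 → 55 → 1 → 104 → … (one orbit).
Cycle lengths of π_104 on ℤ/133ℤ: [18, 18, 18, 18, 18, 18, 9, 9, 2, 2, 2, 1]; 12 cycles in total.
With 12 cycles on 133 points, sign = (−1)^{133−12} = -1.
Zolotarev: (104|133) = -1, matching the cycle-count sign.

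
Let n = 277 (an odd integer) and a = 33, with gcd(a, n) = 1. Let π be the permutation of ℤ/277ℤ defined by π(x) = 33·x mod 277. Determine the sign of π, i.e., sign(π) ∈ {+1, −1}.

-1

Trace 247: π^k(247) = [247, 118, 16, 251, 250, 217, 236] for k=0..6.
Cycle lengths of π_33 on ℤ/277ℤ: [92, 92, 92, 1]; 4 cycles in total.
sign(π) = (−1)^{n − #cycles} = (−1)^{277−4} = (−1)^273 = -1.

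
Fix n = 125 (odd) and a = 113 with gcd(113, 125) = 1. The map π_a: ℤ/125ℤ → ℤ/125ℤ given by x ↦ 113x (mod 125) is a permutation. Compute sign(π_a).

Orbit of 22 under x↦113x: [22, 111, 43, 109, 67, 71, 23]… (length divides ord_125(113)).
4 cycles of lengths [100, 20, 4, 1].
n − c = 125 − 4 = 121; sign = (−1)^121 = -1.
Zolotarev: (113|125) = -1, matching the cycle-count sign.

-1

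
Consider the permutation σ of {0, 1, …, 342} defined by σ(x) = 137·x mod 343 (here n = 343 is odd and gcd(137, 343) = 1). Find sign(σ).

+1

Start at x=43: 43 → 60 → 331 → 71 → 123 → 44 → 197 → … (one orbit).
π_137 has 7 disjoint cycles with lengths [147, 147, 21, 21, 3, 3, 1] on {0,…,342}.
7 cycles on 343: each ℓ→(−1)^(ℓ−1), product (−1)^336 = +1.
Via Zolotarev, sign(π_{137}) = (137|343) = +1.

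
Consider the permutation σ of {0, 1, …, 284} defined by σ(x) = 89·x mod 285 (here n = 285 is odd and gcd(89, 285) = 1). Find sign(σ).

Orbit of 106 under x↦89x: [106, 29, 16, 284, 196, 59, 121]… (length divides ord_285(89)).
23 cycles of lengths [18, 18, 18, 18, 18, 18, 18, 18, 18, 18, 18, 18, 18, 18, 18, 2, 2, 2, 2, 2, 2, 2, 1].
23 cycles on 285: each ℓ→(−1)^(ℓ−1), product (−1)^262 = +1.
Zolotarev: (89|285) = +1, matching the cycle-count sign.

+1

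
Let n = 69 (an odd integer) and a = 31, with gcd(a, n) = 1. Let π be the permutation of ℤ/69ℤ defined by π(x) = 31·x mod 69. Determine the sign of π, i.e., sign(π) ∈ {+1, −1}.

Orbit of 49 under x↦31x: [49, 1, 31, 64, 52, 25, 16]… (length divides ord_69(31)).
Decompose π into cycles: lengths [11, 11, 11, 11, 11, 11, 1, 1, 1] (9 cycles, including the fixed point 0).
n − c = 69 − 9 = 60; sign = (−1)^60 = +1.
Check: (31/69) = +1 by Zolotarev.

+1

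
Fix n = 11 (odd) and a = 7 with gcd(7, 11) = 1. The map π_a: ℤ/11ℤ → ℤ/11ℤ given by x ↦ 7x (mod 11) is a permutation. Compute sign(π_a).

Start at x=9: 9 → 8 → 1 → 7 → 5 → 2 → 3 → … (one orbit).
Cycle lengths of π_7 on ℤ/11ℤ: [10, 1]; 2 cycles in total.
With 2 cycles on 11 points, sign = (−1)^{11−2} = -1.
Zolotarev: (7|11) = -1, matching the cycle-count sign.

-1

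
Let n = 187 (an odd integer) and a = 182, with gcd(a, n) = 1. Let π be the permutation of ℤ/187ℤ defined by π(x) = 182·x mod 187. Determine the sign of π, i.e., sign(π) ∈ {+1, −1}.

Orbit of 139 under x↦182x: [139, 53, 109, 16, 107, 26, 57]… (length divides ord_187(182)).
5 cycles of lengths [80, 80, 16, 10, 1].
With 5 cycles on 187 points, sign = (−1)^{187−5} = +1.
(182|187)_J = +1 (Zolotarev's lemma cross-check).

+1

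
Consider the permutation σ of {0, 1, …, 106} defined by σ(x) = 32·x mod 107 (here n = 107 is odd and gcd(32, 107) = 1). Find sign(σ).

Start at x=79: 79 → 67 → 4 → 21 → 30 → 104 → 11 → … (one orbit).
The orbit structure of x ↦ 32x mod 107: 2 orbits of sizes [106, 1].
Σ(ℓ_i−1) = 107−2 = 105; sign = (−1)^105 = -1.
Zolotarev: (32|107) = -1, matching the cycle-count sign.

-1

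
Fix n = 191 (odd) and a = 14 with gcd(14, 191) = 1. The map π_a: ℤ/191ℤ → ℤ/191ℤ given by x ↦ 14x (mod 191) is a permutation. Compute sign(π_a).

-1

Start at x=38: 38 → 150 → 190 → 177 → 186 → 121 → 166 → … (one orbit).
6 cycles of lengths [38, 38, 38, 38, 38, 1].
n − c = 191 − 6 = 185; sign = (−1)^185 = -1.
(14|191)_J = -1 (Zolotarev's lemma cross-check).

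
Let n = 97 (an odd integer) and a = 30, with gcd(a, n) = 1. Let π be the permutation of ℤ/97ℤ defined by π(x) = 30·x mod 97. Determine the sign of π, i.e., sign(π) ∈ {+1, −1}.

-1

Start at x=30: 30 → 27 → 34 → 50 → 45 → 89 → 51 → … (one orbit).
Cycle type of π: 32×3 + 1; total 4 cycles.
sign(π) = (−1)^{n − #cycles} = (−1)^{97−4} = (−1)^93 = -1.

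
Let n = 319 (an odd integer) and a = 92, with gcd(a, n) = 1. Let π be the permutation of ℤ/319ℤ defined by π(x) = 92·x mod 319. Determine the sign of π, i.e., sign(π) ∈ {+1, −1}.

+1

Orbit of 152 under x↦92x: [152, 267, 1, 92, 170, 9, 190]… (length divides ord_319(92)).
9 cycles of lengths [70, 70, 70, 70, 14, 14, 5, 5, 1].
319 − 9 = 310 transpositions; sign(π) = (−1)^310 = +1.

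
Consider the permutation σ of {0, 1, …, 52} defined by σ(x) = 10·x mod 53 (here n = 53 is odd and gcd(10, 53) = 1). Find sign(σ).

Orbit of 49 under x↦10x: [49, 13, 24, 28, 15, 44, 16]… (length divides ord_53(10)).
The orbit structure of x ↦ 10x mod 53: 5 orbits of sizes [13, 13, 13, 13, 1].
sign(π) = (−1)^{n − #cycles} = (−1)^{53−5} = (−1)^48 = +1.

+1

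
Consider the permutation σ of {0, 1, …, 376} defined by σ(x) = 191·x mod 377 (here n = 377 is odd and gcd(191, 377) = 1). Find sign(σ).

Orbit of 347 under x↦191x: [347, 302, 1, 191, 289, 157, 204]… (length divides ord_377(191)).
Decompose π into cycles: lengths [12, 12, 12, 12, 12, 12, 12, 12, 12, 12, 12, 12, 12, 12, 12, 12, 12, 12, 12, 12, 12, 12, 12, 12, 12, 12, 12, 12, 4, 4, 4, 4, 4, 4, 4, 3, 3, 3, 3, 1] (40 cycles, including the fixed point 0).
sign(π) = (−1)^{n − #cycles} = (−1)^{377−40} = (−1)^337 = -1.
The Jacobi symbol (191|377) = -1 (Zolotarev) agrees.

-1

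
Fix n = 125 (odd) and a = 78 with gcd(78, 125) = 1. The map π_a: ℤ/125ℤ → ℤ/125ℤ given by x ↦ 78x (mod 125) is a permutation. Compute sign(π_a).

-1

Start at x=16: 16 → 123 → 94 → 82 → 21 → 13 → 14 → … (one orbit).
The orbit structure of x ↦ 78x mod 125: 4 orbits of sizes [100, 20, 4, 1].
Σ(ℓ_i−1) = 125−4 = 121; sign = (−1)^121 = -1.
Zolotarev: (78|125) = -1, matching the cycle-count sign.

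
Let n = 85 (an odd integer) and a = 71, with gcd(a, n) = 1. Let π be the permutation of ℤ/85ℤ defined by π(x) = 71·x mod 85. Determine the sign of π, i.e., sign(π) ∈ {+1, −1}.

-1

Trace 1: π^k(1) = [1, 71, 26, 61, 81, 56, 66] for k=0..6.
Decompose π into cycles: lengths [16, 16, 16, 16, 16, 1, 1, 1, 1, 1] (10 cycles, including the fixed point 0).
85 − 10 = 75 transpositions; sign(π) = (−1)^75 = -1.
Via Zolotarev, sign(π_{71}) = (71|85) = -1.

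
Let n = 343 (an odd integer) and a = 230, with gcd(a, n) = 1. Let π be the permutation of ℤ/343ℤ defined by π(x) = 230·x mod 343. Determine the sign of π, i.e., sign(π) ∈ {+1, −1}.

-1

Start at x=113: 113 → 265 → 239 → 90 → 120 → 160 → 99 → … (one orbit).
Decompose π into cycles: lengths [98, 98, 98, 14, 14, 14, 2, 2, 2, 1] (10 cycles, including the fixed point 0).
Σ(ℓ_i−1) = 343−10 = 333; sign = (−1)^333 = -1.
(230|343)_J = -1 (Zolotarev's lemma cross-check).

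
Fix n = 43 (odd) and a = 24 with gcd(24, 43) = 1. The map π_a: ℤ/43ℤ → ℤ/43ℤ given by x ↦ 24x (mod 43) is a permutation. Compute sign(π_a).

Start at x=31: 31 → 13 → 11 → 6 → 15 → 16 → 40 → … (one orbit).
3 cycles of lengths [21, 21, 1].
With 3 cycles on 43 points, sign = (−1)^{43−3} = +1.
Zolotarev: (24|43) = +1, matching the cycle-count sign.

+1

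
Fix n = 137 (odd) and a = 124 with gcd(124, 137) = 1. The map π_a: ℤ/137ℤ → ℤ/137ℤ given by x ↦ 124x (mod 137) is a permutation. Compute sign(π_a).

Trace 75: π^k(75) = [75, 121, 71, 36, 80, 56, 94] for k=0..6.
π_124 has 2 disjoint cycles with lengths [136, 1] on {0,…,136}.
n − c = 137 − 2 = 135; sign = (−1)^135 = -1.
Check: (124/137) = -1 by Zolotarev.

-1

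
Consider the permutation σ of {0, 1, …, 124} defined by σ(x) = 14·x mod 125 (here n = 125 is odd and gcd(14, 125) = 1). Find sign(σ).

+1

Start at x=36: 36 → 4 → 56 → 34 → 101 → 39 → 46 → … (one orbit).
Cycle type of π: 50×2 + 10×2 + 2×2 + 1; total 7 cycles.
sign(π) = (−1)^{n − #cycles} = (−1)^{125−7} = (−1)^118 = +1.
Zolotarev: (14|125) = +1, matching the cycle-count sign.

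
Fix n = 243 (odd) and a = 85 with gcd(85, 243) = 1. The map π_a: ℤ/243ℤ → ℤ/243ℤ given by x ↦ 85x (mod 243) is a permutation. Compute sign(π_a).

+1

Trace 169: π^k(169) = [169, 28, 193, 124, 91, 202, 160] for k=0..6.
11 cycles of lengths [81, 81, 27, 27, 9, 9, 3, 3, 1, 1, 1].
243 − 11 = 232 transpositions; sign(π) = (−1)^232 = +1.
The Jacobi symbol (85|243) = +1 (Zolotarev) agrees.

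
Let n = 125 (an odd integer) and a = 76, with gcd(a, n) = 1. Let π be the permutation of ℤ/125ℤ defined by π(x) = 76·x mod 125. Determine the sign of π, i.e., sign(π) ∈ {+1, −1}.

+1

Trace 76: π^k(76) = [76, 26, 101, 51, 1] for k=0..4.
Cycle type of π: 5×20 + 1×25; total 45 cycles.
sign(π) = (−1)^{n − #cycles} = (−1)^{125−45} = (−1)^80 = +1.
Via Zolotarev, sign(π_{76}) = (76|125) = +1.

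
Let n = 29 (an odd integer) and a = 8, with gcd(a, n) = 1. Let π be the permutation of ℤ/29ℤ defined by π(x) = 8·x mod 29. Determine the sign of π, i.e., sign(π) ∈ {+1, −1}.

Orbit of 8 under x↦8x: [8, 6, 19, 7, 27, 13, 17]… (length divides ord_29(8)).
Decompose π into cycles: lengths [28, 1] (2 cycles, including the fixed point 0).
sign(π) = (−1)^{n − #cycles} = (−1)^{29−2} = (−1)^27 = -1.
Via Zolotarev, sign(π_{8}) = (8|29) = -1.

-1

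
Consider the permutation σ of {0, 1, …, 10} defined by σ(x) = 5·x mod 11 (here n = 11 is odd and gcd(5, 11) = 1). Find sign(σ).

Start at x=9: 9 → 1 → 5 → 3 → 4 → 9 (one orbit).
Cycle lengths of π_5 on ℤ/11ℤ: [5, 5, 1]; 3 cycles in total.
3 cycles on 11: each ℓ→(−1)^(ℓ−1), product (−1)^8 = +1.

+1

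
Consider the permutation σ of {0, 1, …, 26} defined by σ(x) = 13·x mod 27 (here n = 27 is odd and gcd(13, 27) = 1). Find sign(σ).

Trace 25: π^k(25) = [25, 1, 13, 7, 10, 22, 16] for k=0..6.
Decompose π into cycles: lengths [9, 9, 3, 3, 1, 1, 1] (7 cycles, including the fixed point 0).
With 7 cycles on 27 points, sign = (−1)^{27−7} = +1.

+1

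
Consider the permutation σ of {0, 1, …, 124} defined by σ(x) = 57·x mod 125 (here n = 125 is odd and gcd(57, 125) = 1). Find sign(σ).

-1

Orbit of 124 under x↦57x: [124, 68, 1, 57]… (length divides ord_125(57)).
π_57 has 32 disjoint cycles with lengths [4, 4, 4, 4, 4, 4, 4, 4, 4, 4, 4, 4, 4, 4, 4, 4, 4, 4, 4, 4, 4, 4, 4, 4, 4, 4, 4, 4, 4, 4, 4, 1] on {0,…,124}.
With 32 cycles on 125 points, sign = (−1)^{125−32} = -1.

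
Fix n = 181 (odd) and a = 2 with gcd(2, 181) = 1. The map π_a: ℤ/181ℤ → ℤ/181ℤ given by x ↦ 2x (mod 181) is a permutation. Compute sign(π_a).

Orbit of 66 under x↦2x: [66, 132, 83, 166, 151, 121, 61]… (length divides ord_181(2)).
2 cycles of lengths [180, 1].
181 − 2 = 179 transpositions; sign(π) = (−1)^179 = -1.

-1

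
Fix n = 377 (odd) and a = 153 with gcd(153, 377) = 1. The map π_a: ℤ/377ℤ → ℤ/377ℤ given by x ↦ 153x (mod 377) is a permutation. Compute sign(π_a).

-1

Start at x=183: 183 → 101 → 373 → 142 → 237 → 69 → 1 → … (one orbit).
The orbit structure of x ↦ 153x mod 377: 8 orbits of sizes [84, 84, 84, 84, 28, 6, 6, 1].
377 − 8 = 369 transpositions; sign(π) = (−1)^369 = -1.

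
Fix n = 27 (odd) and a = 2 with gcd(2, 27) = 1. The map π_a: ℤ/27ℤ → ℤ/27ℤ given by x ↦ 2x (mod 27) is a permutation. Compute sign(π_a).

-1

Orbit of 8 under x↦2x: [8, 16, 5, 10, 20, 13, 26]… (length divides ord_27(2)).
Decompose π into cycles: lengths [18, 6, 2, 1] (4 cycles, including the fixed point 0).
27 − 4 = 23 transpositions; sign(π) = (−1)^23 = -1.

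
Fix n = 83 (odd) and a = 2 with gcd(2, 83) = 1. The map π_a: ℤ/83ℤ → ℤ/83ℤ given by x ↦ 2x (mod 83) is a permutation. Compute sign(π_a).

Orbit of 28 under x↦2x: [28, 56, 29, 58, 33, 66, 49]… (length divides ord_83(2)).
Cycle lengths of π_2 on ℤ/83ℤ: [82, 1]; 2 cycles in total.
Σ(ℓ_i−1) = 83−2 = 81; sign = (−1)^81 = -1.

-1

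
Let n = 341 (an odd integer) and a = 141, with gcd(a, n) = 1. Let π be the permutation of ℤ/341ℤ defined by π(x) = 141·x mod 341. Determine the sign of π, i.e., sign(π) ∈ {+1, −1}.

Trace 245: π^k(245) = [245, 104, 1, 141, 103, 201, 38] for k=0..6.
Decompose π into cycles: lengths [30, 30, 30, 30, 30, 30, 30, 30, 30, 30, 30, 5, 5, 1] (14 cycles, including the fixed point 0).
With 14 cycles on 341 points, sign = (−1)^{341−14} = -1.
Zolotarev: (141|341) = -1, matching the cycle-count sign.

-1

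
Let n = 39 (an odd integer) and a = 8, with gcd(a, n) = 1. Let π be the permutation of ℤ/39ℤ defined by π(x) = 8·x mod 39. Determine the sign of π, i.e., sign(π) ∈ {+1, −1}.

+1

Start at x=8: 8 → 25 → 5 → 1 → 8 (one orbit).
11 cycles of lengths [4, 4, 4, 4, 4, 4, 4, 4, 4, 2, 1].
39 − 11 = 28 transpositions; sign(π) = (−1)^28 = +1.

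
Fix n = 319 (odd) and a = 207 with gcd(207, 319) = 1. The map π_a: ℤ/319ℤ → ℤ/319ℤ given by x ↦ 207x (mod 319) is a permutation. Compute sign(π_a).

+1

Trace 4: π^k(4) = [4, 190, 93, 111, 9, 268, 289] for k=0..6.
π_207 has 9 disjoint cycles with lengths [70, 70, 70, 70, 14, 14, 5, 5, 1] on {0,…,318}.
9 cycles on 319: each ℓ→(−1)^(ℓ−1), product (−1)^310 = +1.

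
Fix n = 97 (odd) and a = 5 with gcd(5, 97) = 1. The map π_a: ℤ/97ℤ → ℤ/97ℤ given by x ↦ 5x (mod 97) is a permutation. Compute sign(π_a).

-1

Orbit of 54 under x↦5x: [54, 76, 89, 57, 91, 67, 44]… (length divides ord_97(5)).
Cycle lengths of π_5 on ℤ/97ℤ: [96, 1]; 2 cycles in total.
n − c = 97 − 2 = 95; sign = (−1)^95 = -1.
The Jacobi symbol (5|97) = -1 (Zolotarev) agrees.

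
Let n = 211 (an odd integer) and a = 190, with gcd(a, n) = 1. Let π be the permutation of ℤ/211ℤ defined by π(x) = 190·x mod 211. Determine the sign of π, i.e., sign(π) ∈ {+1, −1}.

-1

Orbit of 23 under x↦190x: [23, 150, 15, 107, 74, 134, 140]… (length divides ord_211(190)).
8 cycles of lengths [30, 30, 30, 30, 30, 30, 30, 1].
sign(π) = (−1)^{n − #cycles} = (−1)^{211−8} = (−1)^203 = -1.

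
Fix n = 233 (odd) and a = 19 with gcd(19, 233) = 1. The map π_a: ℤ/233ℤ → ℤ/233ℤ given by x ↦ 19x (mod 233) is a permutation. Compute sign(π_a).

Trace 117: π^k(117) = [117, 126, 64, 51, 37, 4, 76] for k=0..6.
Cycle type of π: 29×8 + 1; total 9 cycles.
9 cycles on 233: each ℓ→(−1)^(ℓ−1), product (−1)^224 = +1.
(19|233)_J = +1 (Zolotarev's lemma cross-check).

+1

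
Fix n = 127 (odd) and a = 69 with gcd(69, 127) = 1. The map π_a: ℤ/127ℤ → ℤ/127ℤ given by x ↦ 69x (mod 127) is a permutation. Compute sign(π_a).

Orbit of 31 under x↦69x: [31, 107, 17, 30, 38, 82, 70]… (length divides ord_127(69)).
π_69 has 3 disjoint cycles with lengths [63, 63, 1] on {0,…,126}.
n − c = 127 − 3 = 124; sign = (−1)^124 = +1.
Zolotarev: (69|127) = +1, matching the cycle-count sign.

+1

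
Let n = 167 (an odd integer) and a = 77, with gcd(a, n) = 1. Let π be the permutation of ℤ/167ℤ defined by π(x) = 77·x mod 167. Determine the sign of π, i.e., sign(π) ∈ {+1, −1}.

Trace 22: π^k(22) = [22, 24, 11, 12, 89, 6, 128] for k=0..6.
Cycle lengths of π_77 on ℤ/167ℤ: [83, 83, 1]; 3 cycles in total.
167 − 3 = 164 transpositions; sign(π) = (−1)^164 = +1.

+1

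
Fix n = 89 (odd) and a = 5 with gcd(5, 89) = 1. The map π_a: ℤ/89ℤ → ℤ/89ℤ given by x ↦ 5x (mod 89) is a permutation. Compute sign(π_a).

Trace 4: π^k(4) = [4, 20, 11, 55, 8, 40, 22] for k=0..6.
3 cycles of lengths [44, 44, 1].
n − c = 89 − 3 = 86; sign = (−1)^86 = +1.
Via Zolotarev, sign(π_{5}) = (5|89) = +1.

+1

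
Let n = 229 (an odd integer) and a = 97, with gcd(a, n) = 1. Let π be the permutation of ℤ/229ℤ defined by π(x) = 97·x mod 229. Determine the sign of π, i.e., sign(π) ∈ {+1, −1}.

Trace 104: π^k(104) = [104, 12, 19, 11, 151, 220, 43] for k=0..6.
3 cycles of lengths [114, 114, 1].
Σ(ℓ_i−1) = 229−3 = 226; sign = (−1)^226 = +1.

+1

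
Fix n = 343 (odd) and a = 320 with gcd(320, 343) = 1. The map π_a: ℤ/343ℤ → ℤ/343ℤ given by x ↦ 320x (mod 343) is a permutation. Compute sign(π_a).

-1

Trace 330: π^k(330) = [330, 299, 326, 48, 268, 10, 113] for k=0..6.
The orbit structure of x ↦ 320x mod 343: 4 orbits of sizes [294, 42, 6, 1].
343 − 4 = 339 transpositions; sign(π) = (−1)^339 = -1.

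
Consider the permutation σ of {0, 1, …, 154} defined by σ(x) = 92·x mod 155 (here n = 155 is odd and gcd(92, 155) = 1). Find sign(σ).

Start at x=94: 94 → 123 → 1 → 92 → 94 (one orbit).
Cycle type of π: 4×31 + 2×15 + 1; total 47 cycles.
With 47 cycles on 155 points, sign = (−1)^{155−47} = +1.
Via Zolotarev, sign(π_{92}) = (92|155) = +1.

+1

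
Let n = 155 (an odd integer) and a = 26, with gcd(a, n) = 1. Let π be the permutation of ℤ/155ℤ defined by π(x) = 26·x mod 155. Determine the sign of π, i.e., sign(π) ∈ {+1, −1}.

-1

Orbit of 36 under x↦26x: [36, 6, 1, 26, 56, 61]… (length divides ord_155(26)).
Decompose π into cycles: lengths [6, 6, 6, 6, 6, 6, 6, 6, 6, 6, 6, 6, 6, 6, 6, 6, 6, 6, 6, 6, 6, 6, 6, 6, 6, 1, 1, 1, 1, 1] (30 cycles, including the fixed point 0).
With 30 cycles on 155 points, sign = (−1)^{155−30} = -1.
(26|155)_J = -1 (Zolotarev's lemma cross-check).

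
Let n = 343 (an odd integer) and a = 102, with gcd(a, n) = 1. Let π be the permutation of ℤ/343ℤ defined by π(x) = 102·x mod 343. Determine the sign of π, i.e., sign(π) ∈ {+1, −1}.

Start at x=274: 274 → 165 → 23 → 288 → 221 → 247 → 155 → … (one orbit).
The orbit structure of x ↦ 102x mod 343: 7 orbits of sizes [147, 147, 21, 21, 3, 3, 1].
7 cycles on 343: each ℓ→(−1)^(ℓ−1), product (−1)^336 = +1.

+1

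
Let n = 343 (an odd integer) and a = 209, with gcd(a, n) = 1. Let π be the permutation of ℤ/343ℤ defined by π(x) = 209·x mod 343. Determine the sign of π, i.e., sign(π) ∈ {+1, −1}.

-1

Trace 314: π^k(314) = [314, 113, 293, 183, 174, 8, 300] for k=0..6.
The orbit structure of x ↦ 209x mod 343: 10 orbits of sizes [98, 98, 98, 14, 14, 14, 2, 2, 2, 1].
sign(π) = (−1)^{n − #cycles} = (−1)^{343−10} = (−1)^333 = -1.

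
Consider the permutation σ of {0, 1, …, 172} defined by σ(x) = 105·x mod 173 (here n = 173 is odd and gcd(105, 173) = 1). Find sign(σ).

-1

Start at x=149: 149 → 75 → 90 → 108 → 95 → 114 → 33 → … (one orbit).
Decompose π into cycles: lengths [172, 1] (2 cycles, including the fixed point 0).
n − c = 173 − 2 = 171; sign = (−1)^171 = -1.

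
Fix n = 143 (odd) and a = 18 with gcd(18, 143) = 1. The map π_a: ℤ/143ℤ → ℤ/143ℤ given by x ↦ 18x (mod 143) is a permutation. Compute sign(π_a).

+1

Orbit of 8 under x↦18x: [8, 1, 18, 38, 112, 14, 109]… (length divides ord_143(18)).
11 cycles of lengths [20, 20, 20, 20, 20, 20, 10, 4, 4, 4, 1].
With 11 cycles on 143 points, sign = (−1)^{143−11} = +1.
(18|143)_J = +1 (Zolotarev's lemma cross-check).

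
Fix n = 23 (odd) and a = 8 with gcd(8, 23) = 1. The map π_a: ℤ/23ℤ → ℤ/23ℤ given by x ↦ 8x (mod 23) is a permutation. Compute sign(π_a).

+1

Start at x=12: 12 → 4 → 9 → 3 → 1 → 8 → 18 → … (one orbit).
Cycle type of π: 11×2 + 1; total 3 cycles.
Σ(ℓ_i−1) = 23−3 = 20; sign = (−1)^20 = +1.
The Jacobi symbol (8|23) = +1 (Zolotarev) agrees.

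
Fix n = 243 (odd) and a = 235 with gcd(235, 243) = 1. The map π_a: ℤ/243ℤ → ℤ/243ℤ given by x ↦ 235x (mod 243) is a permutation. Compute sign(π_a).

+1

Orbit of 199 under x↦235x: [199, 109, 100, 172, 82, 73, 145]… (length divides ord_243(235)).
Cycle lengths of π_235 on ℤ/243ℤ: [27, 27, 27, 27, 27, 27, 9, 9, 9, 9, 9, 9, 3, 3, 3, 3, 3, 3, 1, 1, 1, 1, 1, 1, 1, 1, 1]; 27 cycles in total.
Σ(ℓ_i−1) = 243−27 = 216; sign = (−1)^216 = +1.
The Jacobi symbol (235|243) = +1 (Zolotarev) agrees.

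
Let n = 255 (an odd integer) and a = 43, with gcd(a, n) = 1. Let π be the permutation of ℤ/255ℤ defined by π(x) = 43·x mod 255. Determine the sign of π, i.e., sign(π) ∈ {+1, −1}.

-1

Trace 202: π^k(202) = [202, 16, 178, 4, 172, 1, 43] for k=0..6.
Cycle lengths of π_43 on ℤ/255ℤ: [8, 8, 8, 8, 8, 8, 8, 8, 8, 8, 8, 8, 8, 8, 8, 8, 8, 8, 8, 8, 8, 8, 8, 8, 8, 8, 8, 8, 8, 8, 4, 4, 4, 1, 1, 1]; 36 cycles in total.
n − c = 255 − 36 = 219; sign = (−1)^219 = -1.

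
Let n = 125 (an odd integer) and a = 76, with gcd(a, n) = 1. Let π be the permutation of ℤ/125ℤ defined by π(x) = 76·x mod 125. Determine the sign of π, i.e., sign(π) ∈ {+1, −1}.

+1

Start at x=76: 76 → 26 → 101 → 51 → 1 → 76 (one orbit).
45 cycles of lengths [5, 5, 5, 5, 5, 5, 5, 5, 5, 5, 5, 5, 5, 5, 5, 5, 5, 5, 5, 5, 1, 1, 1, 1, 1, 1, 1, 1, 1, 1, 1, 1, 1, 1, 1, 1, 1, 1, 1, 1, 1, 1, 1, 1, 1].
n − c = 125 − 45 = 80; sign = (−1)^80 = +1.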